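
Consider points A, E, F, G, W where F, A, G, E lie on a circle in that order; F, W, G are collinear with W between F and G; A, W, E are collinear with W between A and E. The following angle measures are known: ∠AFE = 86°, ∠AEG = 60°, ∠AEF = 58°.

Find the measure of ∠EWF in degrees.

∠EWF = 96°

1. ∠AGE = 94°  [cyclic FAGE, opposite ∠F+∠G]
2. ∠EAG = 26°  [△AGE]
3. ∠EFG = 26°  [same arc GE]
4. ∠EWF = 96°  [△FWE]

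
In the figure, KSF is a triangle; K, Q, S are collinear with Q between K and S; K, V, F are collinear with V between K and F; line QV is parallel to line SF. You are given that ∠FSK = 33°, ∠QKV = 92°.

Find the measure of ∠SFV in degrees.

1. ∠KQV = 33°  [QV∥SF, corresponding at Q]
2. ∠KVQ = 55°  [△KQV]
3. ∠FVQ = 125°  [linear pair at V on KF]
4. ∠SFV = 55°  [QV∥SF, co-interior at F–V]

∠SFV = 55°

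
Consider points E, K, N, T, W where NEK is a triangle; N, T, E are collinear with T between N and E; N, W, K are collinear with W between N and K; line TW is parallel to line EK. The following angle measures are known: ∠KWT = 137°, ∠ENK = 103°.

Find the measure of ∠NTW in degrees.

1. ∠NWT = 43°  [linear pair at W on NK]
2. ∠TNW = 103°  [T on NE, W on NK]
3. ∠NTW = 34°  [△NTW]

∠NTW = 34°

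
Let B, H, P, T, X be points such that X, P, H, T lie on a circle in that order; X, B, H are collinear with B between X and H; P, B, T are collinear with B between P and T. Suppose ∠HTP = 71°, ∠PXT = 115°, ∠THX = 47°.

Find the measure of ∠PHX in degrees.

∠PHX = 18°

1. ∠HXP = 71°  [same arc PH]
2. ∠PHT = 65°  [cyclic XPHT, opposite ∠X+∠H]
3. ∠TPX = 47°  [same arc XT]
4. ∠PBX = 62°  [△XBP]
5. ∠HPT = 44°  [△PHT]
6. ∠HBP = 118°  [linear pair at B on XH]
7. ∠PHX = 18°  [△PBH]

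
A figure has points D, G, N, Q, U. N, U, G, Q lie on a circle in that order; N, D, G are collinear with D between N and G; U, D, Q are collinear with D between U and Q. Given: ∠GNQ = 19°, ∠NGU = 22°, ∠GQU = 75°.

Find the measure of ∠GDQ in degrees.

∠GDQ = 41°

1. ∠NQU = 22°  [same arc NU]
2. ∠NDQ = 139°  [△NDQ]
3. ∠GDQ = 41°  [linear pair at D on NG]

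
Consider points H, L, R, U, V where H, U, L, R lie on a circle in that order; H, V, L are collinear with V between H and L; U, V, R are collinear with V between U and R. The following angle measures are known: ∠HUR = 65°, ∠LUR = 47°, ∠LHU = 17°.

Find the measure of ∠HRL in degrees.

∠HRL = 68°

1. ∠HLR = 65°  [same arc HR]
2. ∠LHR = 47°  [same arc LR]
3. ∠HRL = 68°  [△HLR]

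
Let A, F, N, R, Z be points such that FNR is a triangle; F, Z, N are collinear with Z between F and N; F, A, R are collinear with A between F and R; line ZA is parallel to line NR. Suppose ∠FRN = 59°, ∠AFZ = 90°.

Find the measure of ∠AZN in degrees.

∠AZN = 149°

1. ∠FAZ = 59°  [ZA∥NR, corresponding at A]
2. ∠AZF = 31°  [△FZA]
3. ∠AZN = 149°  [linear pair at Z on FN]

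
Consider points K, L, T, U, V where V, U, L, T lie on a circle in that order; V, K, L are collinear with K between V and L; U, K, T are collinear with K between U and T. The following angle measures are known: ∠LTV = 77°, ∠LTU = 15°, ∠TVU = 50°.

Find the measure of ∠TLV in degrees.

∠TLV = 68°

1. ∠TLU = 130°  [cyclic VULT, opposite ∠V+∠L]
2. ∠LUT = 35°  [△ULT]
3. ∠LVT = 35°  [same arc LT]
4. ∠TLV = 68°  [△VLT]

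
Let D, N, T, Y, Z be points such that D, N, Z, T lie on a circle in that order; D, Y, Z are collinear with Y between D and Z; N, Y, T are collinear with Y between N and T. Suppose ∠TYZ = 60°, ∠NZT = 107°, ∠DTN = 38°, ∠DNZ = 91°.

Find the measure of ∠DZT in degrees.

∠DZT = 69°

1. ∠NDT = 73°  [cyclic DNZT, opposite ∠D+∠Z]
2. ∠DNT = 69°  [△DNT]
3. ∠DZT = 69°  [same arc DT]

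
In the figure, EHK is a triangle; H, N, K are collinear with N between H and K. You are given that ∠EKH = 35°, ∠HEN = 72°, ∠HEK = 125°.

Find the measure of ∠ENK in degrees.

1. ∠EHK = 20°  [△EHK]
2. ∠EHN = 20°  [N on ray HK]
3. ∠ENH = 88°  [△EHN]
4. ∠ENK = 92°  [linear pair at N on HK]

∠ENK = 92°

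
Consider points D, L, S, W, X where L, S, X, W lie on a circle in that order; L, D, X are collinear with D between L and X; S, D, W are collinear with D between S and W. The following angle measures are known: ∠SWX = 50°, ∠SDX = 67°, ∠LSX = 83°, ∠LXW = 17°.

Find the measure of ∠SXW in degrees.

1. ∠SLX = 50°  [same arc SX]
2. ∠LXS = 47°  [△LSX]
3. ∠WSX = 66°  [△SDX]
4. ∠SXW = 64°  [△SXW]

∠SXW = 64°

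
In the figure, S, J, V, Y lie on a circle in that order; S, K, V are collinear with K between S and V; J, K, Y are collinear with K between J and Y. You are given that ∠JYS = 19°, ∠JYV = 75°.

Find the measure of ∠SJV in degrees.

∠SJV = 86°

1. ∠JVS = 19°  [same arc SJ]
2. ∠JSV = 75°  [same arc JV]
3. ∠SJV = 86°  [△SJV]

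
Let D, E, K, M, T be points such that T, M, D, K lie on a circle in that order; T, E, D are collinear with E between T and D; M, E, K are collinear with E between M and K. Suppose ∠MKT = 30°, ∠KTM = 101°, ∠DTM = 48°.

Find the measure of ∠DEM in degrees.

1. ∠KMT = 49°  [△TMK]
2. ∠MET = 83°  [△TEM]
3. ∠DEM = 97°  [linear pair at E on TD]

∠DEM = 97°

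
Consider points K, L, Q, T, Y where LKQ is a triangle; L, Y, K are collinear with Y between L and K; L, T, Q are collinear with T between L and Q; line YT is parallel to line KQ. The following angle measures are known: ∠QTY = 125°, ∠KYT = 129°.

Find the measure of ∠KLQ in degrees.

1. ∠LTY = 55°  [linear pair at T on LQ]
2. ∠LYT = 51°  [linear pair at Y on LK]
3. ∠TLY = 74°  [△LYT]
4. ∠KLQ = 74°  [Y on LK, T on LQ]

∠KLQ = 74°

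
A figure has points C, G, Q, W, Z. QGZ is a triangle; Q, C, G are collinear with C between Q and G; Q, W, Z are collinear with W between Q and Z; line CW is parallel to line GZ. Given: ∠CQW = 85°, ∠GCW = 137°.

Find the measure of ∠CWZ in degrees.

1. ∠QCW = 43°  [linear pair at C on QG]
2. ∠CWQ = 52°  [△QCW]
3. ∠CWZ = 128°  [linear pair at W on QZ]

∠CWZ = 128°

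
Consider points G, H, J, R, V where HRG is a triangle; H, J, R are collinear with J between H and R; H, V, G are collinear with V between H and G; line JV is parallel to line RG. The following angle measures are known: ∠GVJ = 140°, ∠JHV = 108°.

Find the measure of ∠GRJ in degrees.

1. ∠HVJ = 40°  [linear pair at V on HG]
2. ∠HJV = 32°  [△HJV]
3. ∠RJV = 148°  [linear pair at J on HR]
4. ∠GRJ = 32°  [JV∥RG, co-interior at R–J]

∠GRJ = 32°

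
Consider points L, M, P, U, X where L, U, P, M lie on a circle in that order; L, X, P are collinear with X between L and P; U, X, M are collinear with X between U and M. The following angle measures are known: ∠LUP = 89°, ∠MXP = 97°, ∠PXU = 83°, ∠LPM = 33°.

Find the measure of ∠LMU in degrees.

1. ∠LMP = 91°  [cyclic LUPM, opposite ∠U+∠M]
2. ∠LXM = 83°  [linear pair at X on LP]
3. ∠MLP = 56°  [△LPM]
4. ∠LMU = 41°  [△LXM]

∠LMU = 41°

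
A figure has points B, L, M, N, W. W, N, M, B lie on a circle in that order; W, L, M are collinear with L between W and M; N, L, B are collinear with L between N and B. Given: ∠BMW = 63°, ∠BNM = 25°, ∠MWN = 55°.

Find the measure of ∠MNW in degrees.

∠MNW = 88°

1. ∠BWM = 25°  [same arc MB]
2. ∠MBW = 92°  [△WMB]
3. ∠MNW = 88°  [cyclic WNMB, opposite ∠N+∠B]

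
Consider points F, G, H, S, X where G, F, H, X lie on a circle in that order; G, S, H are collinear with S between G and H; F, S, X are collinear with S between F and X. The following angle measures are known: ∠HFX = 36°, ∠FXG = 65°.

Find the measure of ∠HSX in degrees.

1. ∠HGX = 36°  [same arc HX]
2. ∠GSX = 79°  [△GSX]
3. ∠HSX = 101°  [linear pair at S on GH]

∠HSX = 101°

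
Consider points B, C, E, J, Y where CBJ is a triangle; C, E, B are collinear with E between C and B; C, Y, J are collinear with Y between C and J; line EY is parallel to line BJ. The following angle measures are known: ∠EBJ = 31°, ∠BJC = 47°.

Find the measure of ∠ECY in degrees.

∠ECY = 102°

1. ∠CBJ = 31°  [E on ray BC]
2. ∠BCJ = 102°  [△CBJ]
3. ∠ECY = 102°  [E on CB, Y on CJ]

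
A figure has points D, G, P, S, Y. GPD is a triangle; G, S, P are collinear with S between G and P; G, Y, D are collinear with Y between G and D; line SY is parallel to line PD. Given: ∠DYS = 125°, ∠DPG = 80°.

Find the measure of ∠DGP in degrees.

∠DGP = 45°

1. ∠GYS = 55°  [linear pair at Y on GD]
2. ∠GSY = 80°  [SY∥PD, corresponding at S]
3. ∠SGY = 45°  [△GSY]
4. ∠DGP = 45°  [S on GP, Y on GD]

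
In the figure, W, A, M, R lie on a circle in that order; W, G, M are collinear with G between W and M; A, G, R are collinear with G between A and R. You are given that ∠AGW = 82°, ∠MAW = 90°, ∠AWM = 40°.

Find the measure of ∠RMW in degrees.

1. ∠MGR = 82°  [vertical angles at G]
2. ∠ARM = 40°  [same arc AM]
3. ∠RMW = 58°  [△MGR]

∠RMW = 58°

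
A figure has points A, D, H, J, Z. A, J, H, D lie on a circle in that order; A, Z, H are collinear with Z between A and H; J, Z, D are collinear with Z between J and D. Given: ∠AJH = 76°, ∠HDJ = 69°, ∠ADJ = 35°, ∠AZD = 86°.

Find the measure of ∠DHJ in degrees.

1. ∠AHJ = 35°  [same arc AJ]
2. ∠HZJ = 86°  [vertical angles at Z]
3. ∠DJH = 59°  [△JZH]
4. ∠DHJ = 52°  [△JHD]

∠DHJ = 52°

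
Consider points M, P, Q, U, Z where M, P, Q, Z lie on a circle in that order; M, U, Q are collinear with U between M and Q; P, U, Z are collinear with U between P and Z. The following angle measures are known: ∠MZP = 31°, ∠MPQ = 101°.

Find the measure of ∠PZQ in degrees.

∠PZQ = 48°

1. ∠MQP = 31°  [same arc MP]
2. ∠PMQ = 48°  [△MPQ]
3. ∠PZQ = 48°  [same arc PQ]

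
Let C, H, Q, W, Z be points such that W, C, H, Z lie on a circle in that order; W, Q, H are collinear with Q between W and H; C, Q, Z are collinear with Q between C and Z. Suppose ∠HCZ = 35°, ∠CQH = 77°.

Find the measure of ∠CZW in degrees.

∠CZW = 68°

1. ∠HWZ = 35°  [same arc HZ]
2. ∠WQZ = 77°  [vertical angles at Q]
3. ∠CZW = 68°  [△WQZ]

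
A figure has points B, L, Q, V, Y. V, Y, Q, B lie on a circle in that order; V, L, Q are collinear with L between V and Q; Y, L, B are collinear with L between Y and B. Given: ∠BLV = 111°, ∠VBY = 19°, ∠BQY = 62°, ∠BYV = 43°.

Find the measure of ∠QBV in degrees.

1. ∠BVQ = 50°  [△VLB]
2. ∠BQV = 43°  [same arc VB]
3. ∠QBV = 87°  [△VQB]

∠QBV = 87°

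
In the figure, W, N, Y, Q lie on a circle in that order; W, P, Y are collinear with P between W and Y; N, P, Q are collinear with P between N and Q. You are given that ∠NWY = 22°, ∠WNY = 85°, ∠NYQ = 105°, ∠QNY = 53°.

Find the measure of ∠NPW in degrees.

∠NPW = 126°

1. ∠NYW = 73°  [△WNY]
2. ∠NPY = 54°  [△NPY]
3. ∠NPW = 126°  [linear pair at P on WY]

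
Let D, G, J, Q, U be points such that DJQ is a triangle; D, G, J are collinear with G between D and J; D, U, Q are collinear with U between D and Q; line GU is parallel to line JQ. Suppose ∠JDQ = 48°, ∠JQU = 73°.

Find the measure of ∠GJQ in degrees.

1. ∠DQJ = 73°  [U on ray QD]
2. ∠DJQ = 59°  [△DJQ]
3. ∠GJQ = 59°  [G on ray JD]

∠GJQ = 59°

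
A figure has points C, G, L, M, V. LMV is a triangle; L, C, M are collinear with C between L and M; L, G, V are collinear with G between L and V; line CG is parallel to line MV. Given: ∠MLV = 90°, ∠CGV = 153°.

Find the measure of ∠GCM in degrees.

∠GCM = 117°

1. ∠CLG = 90°  [C on LM, G on LV]
2. ∠CGL = 27°  [linear pair at G on LV]
3. ∠GCL = 63°  [△LCG]
4. ∠GCM = 117°  [linear pair at C on LM]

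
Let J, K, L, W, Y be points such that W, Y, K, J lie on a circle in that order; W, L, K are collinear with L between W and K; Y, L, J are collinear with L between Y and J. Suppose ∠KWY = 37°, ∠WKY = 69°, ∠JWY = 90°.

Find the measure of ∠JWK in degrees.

∠JWK = 53°

1. ∠KJY = 37°  [same arc YK]
2. ∠JKY = 90°  [cyclic WYKJ, opposite ∠W+∠K]
3. ∠JYK = 53°  [△YKJ]
4. ∠JWK = 53°  [same arc KJ]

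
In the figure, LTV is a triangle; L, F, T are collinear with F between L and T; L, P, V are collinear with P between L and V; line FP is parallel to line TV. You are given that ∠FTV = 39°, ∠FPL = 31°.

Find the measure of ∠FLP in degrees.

∠FLP = 110°

1. ∠LTV = 39°  [F on ray TL]
2. ∠LVT = 31°  [FP∥TV, corresponding at P]
3. ∠TLV = 110°  [△LTV]
4. ∠FLP = 110°  [F on LT, P on LV]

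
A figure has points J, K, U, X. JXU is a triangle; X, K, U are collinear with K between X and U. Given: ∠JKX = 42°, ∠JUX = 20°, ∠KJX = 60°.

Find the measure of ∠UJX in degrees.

1. ∠JXK = 78°  [△JXK]
2. ∠JXU = 78°  [K on ray XU]
3. ∠UJX = 82°  [△JXU]

∠UJX = 82°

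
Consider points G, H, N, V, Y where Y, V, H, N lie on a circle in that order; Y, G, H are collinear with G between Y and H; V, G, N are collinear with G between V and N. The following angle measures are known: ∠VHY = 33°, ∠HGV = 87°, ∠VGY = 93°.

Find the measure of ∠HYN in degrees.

1. ∠VNY = 33°  [same arc YV]
2. ∠NGY = 87°  [vertical angles at G]
3. ∠HYN = 60°  [△YGN]

∠HYN = 60°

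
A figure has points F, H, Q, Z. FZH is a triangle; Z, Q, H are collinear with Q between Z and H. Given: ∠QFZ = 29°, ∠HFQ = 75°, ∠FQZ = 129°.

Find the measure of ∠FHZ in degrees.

1. ∠FQH = 51°  [linear pair at Q on ZH]
2. ∠FHQ = 54°  [△FQH]
3. ∠FHZ = 54°  [Q on ray HZ]

∠FHZ = 54°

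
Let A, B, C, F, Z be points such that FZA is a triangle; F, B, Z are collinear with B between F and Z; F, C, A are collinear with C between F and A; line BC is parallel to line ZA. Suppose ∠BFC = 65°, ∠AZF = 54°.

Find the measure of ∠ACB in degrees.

1. ∠AFZ = 65°  [B on FZ, C on FA]
2. ∠FAZ = 61°  [△FZA]
3. ∠BCF = 61°  [BC∥ZA, corresponding at C]
4. ∠ACB = 119°  [linear pair at C on FA]

∠ACB = 119°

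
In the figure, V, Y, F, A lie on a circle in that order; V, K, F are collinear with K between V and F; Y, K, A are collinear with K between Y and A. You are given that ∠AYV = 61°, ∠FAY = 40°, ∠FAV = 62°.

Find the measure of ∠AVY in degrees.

1. ∠AFV = 61°  [same arc VA]
2. ∠AKF = 79°  [△FKA]
3. ∠AVF = 57°  [△VFA]
4. ∠AKV = 101°  [linear pair at K on VF]
5. ∠VAY = 22°  [△VKA]
6. ∠AVY = 97°  [△VYA]

∠AVY = 97°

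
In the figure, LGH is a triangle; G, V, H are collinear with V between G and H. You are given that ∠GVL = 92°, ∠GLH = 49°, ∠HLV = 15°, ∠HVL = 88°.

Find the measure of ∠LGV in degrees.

∠LGV = 54°

1. ∠LHV = 77°  [△LVH]
2. ∠GHL = 77°  [V on ray HG]
3. ∠HGL = 54°  [△LGH]
4. ∠LGV = 54°  [V on ray GH]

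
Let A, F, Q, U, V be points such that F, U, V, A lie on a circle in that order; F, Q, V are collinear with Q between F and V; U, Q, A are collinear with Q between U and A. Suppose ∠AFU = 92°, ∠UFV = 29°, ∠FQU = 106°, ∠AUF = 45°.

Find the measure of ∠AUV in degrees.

1. ∠AVU = 88°  [cyclic FUVA, opposite ∠F+∠V]
2. ∠UAV = 29°  [same arc UV]
3. ∠AUV = 63°  [△UVA]

∠AUV = 63°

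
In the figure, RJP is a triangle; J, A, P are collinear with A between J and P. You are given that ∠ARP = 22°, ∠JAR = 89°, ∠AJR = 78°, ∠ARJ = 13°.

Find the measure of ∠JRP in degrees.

1. ∠PAR = 91°  [linear pair at A on JP]
2. ∠PJR = 78°  [A on ray JP]
3. ∠APR = 67°  [△RAP]
4. ∠JPR = 67°  [A on ray PJ]
5. ∠JRP = 35°  [△RJP]

∠JRP = 35°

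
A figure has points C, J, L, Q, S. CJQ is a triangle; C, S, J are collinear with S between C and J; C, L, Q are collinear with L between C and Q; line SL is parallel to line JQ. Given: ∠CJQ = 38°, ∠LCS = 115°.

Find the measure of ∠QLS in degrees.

∠QLS = 153°

1. ∠CSL = 38°  [SL∥JQ, corresponding at S]
2. ∠CLS = 27°  [△CSL]
3. ∠QLS = 153°  [linear pair at L on CQ]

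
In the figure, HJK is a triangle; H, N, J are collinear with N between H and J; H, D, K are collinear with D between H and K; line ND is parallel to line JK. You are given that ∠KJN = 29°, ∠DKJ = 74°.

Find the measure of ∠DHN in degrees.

∠DHN = 77°

1. ∠HJK = 29°  [N on ray JH]
2. ∠HKJ = 74°  [D on ray KH]
3. ∠JHK = 77°  [△HJK]
4. ∠DHN = 77°  [N on HJ, D on HK]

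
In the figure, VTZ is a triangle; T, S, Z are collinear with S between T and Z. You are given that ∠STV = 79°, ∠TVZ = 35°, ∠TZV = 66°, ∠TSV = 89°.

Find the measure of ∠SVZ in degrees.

1. ∠SZV = 66°  [S on ray ZT]
2. ∠VSZ = 91°  [linear pair at S on TZ]
3. ∠SVZ = 23°  [△VSZ]

∠SVZ = 23°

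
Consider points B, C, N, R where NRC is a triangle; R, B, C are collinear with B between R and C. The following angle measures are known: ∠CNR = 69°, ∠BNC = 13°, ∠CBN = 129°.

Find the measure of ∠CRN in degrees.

1. ∠BCN = 38°  [△NBC]
2. ∠NCR = 38°  [B on ray CR]
3. ∠CRN = 73°  [△NRC]

∠CRN = 73°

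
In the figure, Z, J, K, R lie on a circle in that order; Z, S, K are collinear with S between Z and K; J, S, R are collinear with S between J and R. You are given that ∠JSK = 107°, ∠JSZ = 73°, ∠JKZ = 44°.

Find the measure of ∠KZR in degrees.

∠KZR = 29°

1. ∠RSZ = 107°  [vertical angles at S]
2. ∠JRZ = 44°  [same arc ZJ]
3. ∠KZR = 29°  [△ZSR]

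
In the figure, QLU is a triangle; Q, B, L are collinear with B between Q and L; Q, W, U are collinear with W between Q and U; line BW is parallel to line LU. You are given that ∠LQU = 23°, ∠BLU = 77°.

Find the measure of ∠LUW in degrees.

1. ∠QLU = 77°  [B on ray LQ]
2. ∠LUQ = 80°  [△QLU]
3. ∠LUW = 80°  [W on ray UQ]

∠LUW = 80°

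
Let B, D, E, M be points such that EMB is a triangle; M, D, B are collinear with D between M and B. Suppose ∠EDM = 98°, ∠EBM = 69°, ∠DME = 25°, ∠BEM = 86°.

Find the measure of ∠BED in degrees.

∠BED = 29°

1. ∠BDE = 82°  [linear pair at D on MB]
2. ∠DBE = 69°  [D on ray BM]
3. ∠BED = 29°  [△EDB]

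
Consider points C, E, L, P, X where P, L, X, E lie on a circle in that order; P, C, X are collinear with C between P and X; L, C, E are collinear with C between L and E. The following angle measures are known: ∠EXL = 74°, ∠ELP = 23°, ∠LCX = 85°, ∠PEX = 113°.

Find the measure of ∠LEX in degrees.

1. ∠EXP = 23°  [same arc PE]
2. ∠ECP = 85°  [vertical angles at C]
3. ∠ECX = 95°  [linear pair at C on PX]
4. ∠LEX = 62°  [△XCE]

∠LEX = 62°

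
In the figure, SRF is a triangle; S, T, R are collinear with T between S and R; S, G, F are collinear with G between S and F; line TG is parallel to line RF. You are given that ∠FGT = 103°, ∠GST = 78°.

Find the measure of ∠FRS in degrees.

1. ∠SGT = 77°  [linear pair at G on SF]
2. ∠GTS = 25°  [△STG]
3. ∠FRS = 25°  [TG∥RF, corresponding at T]

∠FRS = 25°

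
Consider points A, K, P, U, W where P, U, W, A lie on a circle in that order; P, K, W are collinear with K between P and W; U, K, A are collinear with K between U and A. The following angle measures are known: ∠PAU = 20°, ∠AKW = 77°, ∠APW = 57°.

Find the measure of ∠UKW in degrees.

1. ∠PWU = 20°  [same arc PU]
2. ∠AUW = 57°  [same arc WA]
3. ∠UKW = 103°  [△UKW]

∠UKW = 103°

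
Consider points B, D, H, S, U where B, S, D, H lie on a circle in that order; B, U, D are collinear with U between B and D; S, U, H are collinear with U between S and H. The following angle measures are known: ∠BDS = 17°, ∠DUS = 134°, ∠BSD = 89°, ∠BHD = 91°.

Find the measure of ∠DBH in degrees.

∠DBH = 29°

1. ∠BHS = 17°  [same arc BS]
2. ∠BUH = 134°  [vertical angles at U]
3. ∠DBH = 29°  [△BUH]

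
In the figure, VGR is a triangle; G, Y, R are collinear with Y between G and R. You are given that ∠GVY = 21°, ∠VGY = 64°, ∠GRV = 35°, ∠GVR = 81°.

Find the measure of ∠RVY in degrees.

∠RVY = 60°

1. ∠GYV = 95°  [△VGY]
2. ∠VRY = 35°  [Y on ray RG]
3. ∠RYV = 85°  [linear pair at Y on GR]
4. ∠RVY = 60°  [△VYR]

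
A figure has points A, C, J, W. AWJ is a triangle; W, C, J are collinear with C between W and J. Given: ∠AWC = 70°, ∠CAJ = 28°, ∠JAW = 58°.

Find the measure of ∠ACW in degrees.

1. ∠AWJ = 70°  [C on ray WJ]
2. ∠AJW = 52°  [△AWJ]
3. ∠AJC = 52°  [C on ray JW]
4. ∠ACJ = 100°  [△ACJ]
5. ∠ACW = 80°  [linear pair at C on WJ]

∠ACW = 80°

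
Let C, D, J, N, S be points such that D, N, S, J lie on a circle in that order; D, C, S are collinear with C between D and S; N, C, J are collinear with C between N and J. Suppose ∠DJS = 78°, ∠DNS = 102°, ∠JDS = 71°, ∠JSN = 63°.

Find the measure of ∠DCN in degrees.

1. ∠DSJ = 31°  [△DSJ]
2. ∠JNS = 71°  [same arc SJ]
3. ∠NJS = 46°  [△NSJ]
4. ∠DNJ = 31°  [same arc DJ]
5. ∠NDS = 46°  [same arc NS]
6. ∠DCN = 103°  [△DCN]

∠DCN = 103°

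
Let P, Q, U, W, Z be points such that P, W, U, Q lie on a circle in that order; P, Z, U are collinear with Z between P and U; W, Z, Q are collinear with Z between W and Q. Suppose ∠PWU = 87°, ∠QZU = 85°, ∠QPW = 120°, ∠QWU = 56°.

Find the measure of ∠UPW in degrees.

∠UPW = 64°

1. ∠QUW = 60°  [cyclic PWUQ, opposite ∠P+∠U]
2. ∠UQW = 64°  [△WUQ]
3. ∠UPW = 64°  [same arc WU]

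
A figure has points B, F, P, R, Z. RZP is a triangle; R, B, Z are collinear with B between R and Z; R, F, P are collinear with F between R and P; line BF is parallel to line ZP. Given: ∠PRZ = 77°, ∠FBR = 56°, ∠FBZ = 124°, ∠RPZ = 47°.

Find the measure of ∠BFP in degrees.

1. ∠BRF = 77°  [B on RZ, F on RP]
2. ∠BFR = 47°  [△RBF]
3. ∠BFP = 133°  [linear pair at F on RP]

∠BFP = 133°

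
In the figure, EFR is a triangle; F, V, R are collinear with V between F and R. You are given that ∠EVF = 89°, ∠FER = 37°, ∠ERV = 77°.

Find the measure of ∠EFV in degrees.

1. ∠ERF = 77°  [V on ray RF]
2. ∠EFR = 66°  [△EFR]
3. ∠EFV = 66°  [V on ray FR]

∠EFV = 66°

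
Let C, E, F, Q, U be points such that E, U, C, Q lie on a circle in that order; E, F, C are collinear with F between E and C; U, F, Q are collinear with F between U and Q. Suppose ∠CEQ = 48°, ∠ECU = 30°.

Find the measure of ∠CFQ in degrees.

∠CFQ = 78°

1. ∠EQU = 30°  [same arc EU]
2. ∠EFQ = 102°  [△EFQ]
3. ∠CFQ = 78°  [linear pair at F on EC]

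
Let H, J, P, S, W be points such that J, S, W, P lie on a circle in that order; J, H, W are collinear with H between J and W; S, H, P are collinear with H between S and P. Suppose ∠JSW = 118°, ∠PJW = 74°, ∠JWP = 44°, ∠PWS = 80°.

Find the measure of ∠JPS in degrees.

∠JPS = 36°

1. ∠JSP = 44°  [same arc JP]
2. ∠PJS = 100°  [cyclic JSWP, opposite ∠J+∠W]
3. ∠JPS = 36°  [△JSP]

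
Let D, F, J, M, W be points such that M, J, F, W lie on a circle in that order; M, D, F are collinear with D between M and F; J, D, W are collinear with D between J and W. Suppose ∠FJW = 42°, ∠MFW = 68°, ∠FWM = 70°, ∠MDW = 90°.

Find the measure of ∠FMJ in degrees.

∠FMJ = 22°

1. ∠MJW = 68°  [same arc MW]
2. ∠FDJ = 90°  [vertical angles at D]
3. ∠JDM = 90°  [linear pair at D on MF]
4. ∠FMJ = 22°  [△MDJ]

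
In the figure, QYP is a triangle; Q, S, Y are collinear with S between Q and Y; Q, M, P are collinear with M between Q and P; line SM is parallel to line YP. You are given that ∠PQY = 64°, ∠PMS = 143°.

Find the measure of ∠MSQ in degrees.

∠MSQ = 79°

1. ∠MQS = 64°  [S on QY, M on QP]
2. ∠QMS = 37°  [linear pair at M on QP]
3. ∠MSQ = 79°  [△QSM]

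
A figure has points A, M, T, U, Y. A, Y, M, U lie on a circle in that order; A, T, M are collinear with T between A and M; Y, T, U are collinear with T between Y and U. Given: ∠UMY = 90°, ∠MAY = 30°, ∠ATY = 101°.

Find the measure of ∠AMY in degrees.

∠AMY = 41°

1. ∠MUY = 30°  [same arc YM]
2. ∠MTY = 79°  [linear pair at T on AM]
3. ∠MYU = 60°  [△YMU]
4. ∠AMY = 41°  [△YTM]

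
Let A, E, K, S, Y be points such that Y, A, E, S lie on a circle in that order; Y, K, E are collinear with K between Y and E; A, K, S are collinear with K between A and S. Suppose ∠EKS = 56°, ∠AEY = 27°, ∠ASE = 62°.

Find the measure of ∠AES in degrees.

1. ∠AKY = 56°  [vertical angles at K]
2. ∠ASY = 27°  [same arc YA]
3. ∠AYE = 62°  [same arc AE]
4. ∠SAY = 62°  [△YKA]
5. ∠AYS = 91°  [△YAS]
6. ∠AES = 89°  [cyclic YAES, opposite ∠Y+∠E]

∠AES = 89°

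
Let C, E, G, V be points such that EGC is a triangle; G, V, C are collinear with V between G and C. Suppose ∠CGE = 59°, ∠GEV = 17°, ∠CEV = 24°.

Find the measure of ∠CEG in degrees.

∠CEG = 41°

1. ∠EGV = 59°  [V on ray GC]
2. ∠EVG = 104°  [△EGV]
3. ∠CVE = 76°  [linear pair at V on GC]
4. ∠ECV = 80°  [△EVC]
5. ∠ECG = 80°  [V on ray CG]
6. ∠CEG = 41°  [△EGC]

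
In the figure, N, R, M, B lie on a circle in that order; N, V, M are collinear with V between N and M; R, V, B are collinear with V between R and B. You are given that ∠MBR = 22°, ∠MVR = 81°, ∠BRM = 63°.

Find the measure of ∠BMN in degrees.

1. ∠MNR = 22°  [same arc RM]
2. ∠NVR = 99°  [linear pair at V on NM]
3. ∠BRN = 59°  [△NVR]
4. ∠BMN = 59°  [same arc NB]

∠BMN = 59°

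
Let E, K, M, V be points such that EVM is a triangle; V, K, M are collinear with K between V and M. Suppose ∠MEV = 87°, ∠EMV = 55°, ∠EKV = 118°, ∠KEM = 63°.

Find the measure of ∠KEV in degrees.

1. ∠EVM = 38°  [△EVM]
2. ∠EVK = 38°  [K on ray VM]
3. ∠KEV = 24°  [△EVK]

∠KEV = 24°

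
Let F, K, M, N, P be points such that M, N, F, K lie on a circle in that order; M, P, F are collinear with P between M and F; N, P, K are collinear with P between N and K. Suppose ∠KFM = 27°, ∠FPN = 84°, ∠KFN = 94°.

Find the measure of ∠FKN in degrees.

∠FKN = 57°

1. ∠KNM = 27°  [same arc MK]
2. ∠MPN = 96°  [linear pair at P on MF]
3. ∠FMN = 57°  [△MPN]
4. ∠FKN = 57°  [same arc NF]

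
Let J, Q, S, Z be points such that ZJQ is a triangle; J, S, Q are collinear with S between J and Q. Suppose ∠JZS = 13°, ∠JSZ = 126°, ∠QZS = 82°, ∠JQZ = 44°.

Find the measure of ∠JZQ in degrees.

∠JZQ = 95°

1. ∠SJZ = 41°  [△ZJS]
2. ∠QJZ = 41°  [S on ray JQ]
3. ∠JZQ = 95°  [△ZJQ]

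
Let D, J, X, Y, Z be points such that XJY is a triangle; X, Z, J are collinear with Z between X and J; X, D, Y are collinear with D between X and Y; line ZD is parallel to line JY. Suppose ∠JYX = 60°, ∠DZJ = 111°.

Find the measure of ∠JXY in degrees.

∠JXY = 51°

1. ∠XDZ = 60°  [ZD∥JY, corresponding at D]
2. ∠DZX = 69°  [linear pair at Z on XJ]
3. ∠DXZ = 51°  [△XZD]
4. ∠JXY = 51°  [Z on XJ, D on XY]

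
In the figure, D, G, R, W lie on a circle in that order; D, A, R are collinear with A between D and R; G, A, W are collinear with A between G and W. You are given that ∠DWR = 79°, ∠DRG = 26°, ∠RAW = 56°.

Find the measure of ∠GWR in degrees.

1. ∠DGR = 101°  [cyclic DGRW, opposite ∠G+∠W]
2. ∠GDR = 53°  [△DGR]
3. ∠GWR = 53°  [same arc GR]

∠GWR = 53°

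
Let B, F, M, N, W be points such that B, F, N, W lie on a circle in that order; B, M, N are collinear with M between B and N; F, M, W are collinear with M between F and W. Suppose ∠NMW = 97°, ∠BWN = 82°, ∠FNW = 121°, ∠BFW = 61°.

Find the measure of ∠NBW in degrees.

∠NBW = 37°

1. ∠BMW = 83°  [linear pair at M on BN]
2. ∠FBW = 59°  [cyclic BFNW, opposite ∠B+∠N]
3. ∠BWF = 60°  [△BFW]
4. ∠NBW = 37°  [△BMW]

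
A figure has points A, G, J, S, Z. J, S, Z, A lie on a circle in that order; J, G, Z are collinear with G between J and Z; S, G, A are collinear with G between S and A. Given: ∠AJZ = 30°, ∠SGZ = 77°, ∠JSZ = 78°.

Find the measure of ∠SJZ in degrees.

1. ∠ASZ = 30°  [same arc ZA]
2. ∠JZS = 73°  [△SGZ]
3. ∠SJZ = 29°  [△JSZ]

∠SJZ = 29°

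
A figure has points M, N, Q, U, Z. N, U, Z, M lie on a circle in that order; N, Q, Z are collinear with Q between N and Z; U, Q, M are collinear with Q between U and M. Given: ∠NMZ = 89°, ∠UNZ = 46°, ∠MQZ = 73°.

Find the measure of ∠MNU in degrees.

1. ∠NUZ = 91°  [cyclic NUZM, opposite ∠U+∠M]
2. ∠NZU = 43°  [△NUZ]
3. ∠NQU = 73°  [vertical angles at Q]
4. ∠NMU = 43°  [same arc NU]
5. ∠MUN = 61°  [△NQU]
6. ∠MNU = 76°  [△NUM]

∠MNU = 76°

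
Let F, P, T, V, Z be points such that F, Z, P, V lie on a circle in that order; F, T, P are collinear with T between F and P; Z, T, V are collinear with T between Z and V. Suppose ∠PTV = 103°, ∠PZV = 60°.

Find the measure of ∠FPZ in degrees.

∠FPZ = 43°

1. ∠FTZ = 103°  [vertical angles at T]
2. ∠PTZ = 77°  [linear pair at T on FP]
3. ∠FPZ = 43°  [△ZTP]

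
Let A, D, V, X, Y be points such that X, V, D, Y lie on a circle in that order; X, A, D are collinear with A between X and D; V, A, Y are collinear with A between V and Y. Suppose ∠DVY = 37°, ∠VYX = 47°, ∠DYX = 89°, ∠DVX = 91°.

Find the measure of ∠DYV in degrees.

∠DYV = 42°

1. ∠DXY = 37°  [same arc DY]
2. ∠XAY = 96°  [△XAY]
3. ∠XDY = 54°  [△XDY]
4. ∠DAY = 84°  [linear pair at A on XD]
5. ∠DYV = 42°  [△DAY]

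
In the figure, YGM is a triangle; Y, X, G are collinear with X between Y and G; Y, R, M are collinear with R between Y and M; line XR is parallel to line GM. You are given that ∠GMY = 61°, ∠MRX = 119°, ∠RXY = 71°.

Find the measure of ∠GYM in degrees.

∠GYM = 48°

1. ∠XRY = 61°  [XR∥GM, corresponding at R]
2. ∠RYX = 48°  [△YXR]
3. ∠GYM = 48°  [X on YG, R on YM]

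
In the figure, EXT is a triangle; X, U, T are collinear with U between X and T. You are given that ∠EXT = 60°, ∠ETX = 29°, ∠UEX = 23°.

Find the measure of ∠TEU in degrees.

∠TEU = 68°

1. ∠EXU = 60°  [U on ray XT]
2. ∠ETU = 29°  [U on ray TX]
3. ∠EUX = 97°  [△EXU]
4. ∠EUT = 83°  [linear pair at U on XT]
5. ∠TEU = 68°  [△EUT]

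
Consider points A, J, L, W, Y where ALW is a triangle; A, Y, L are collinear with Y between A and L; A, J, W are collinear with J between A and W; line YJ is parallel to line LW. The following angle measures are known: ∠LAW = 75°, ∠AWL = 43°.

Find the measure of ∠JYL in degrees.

∠JYL = 118°

1. ∠ALW = 62°  [△ALW]
2. ∠AYJ = 62°  [YJ∥LW, corresponding at Y]
3. ∠JYL = 118°  [linear pair at Y on AL]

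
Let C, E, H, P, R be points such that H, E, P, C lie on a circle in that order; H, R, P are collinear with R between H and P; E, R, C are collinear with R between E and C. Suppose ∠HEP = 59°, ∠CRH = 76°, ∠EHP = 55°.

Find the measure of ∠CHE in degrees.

1. ∠EPH = 66°  [△HEP]
2. ∠ERP = 76°  [vertical angles at R]
3. ∠ECP = 55°  [same arc EP]
4. ∠CEP = 38°  [△ERP]
5. ∠CPE = 87°  [△EPC]
6. ∠CHE = 93°  [cyclic HEPC, opposite ∠H+∠P]

∠CHE = 93°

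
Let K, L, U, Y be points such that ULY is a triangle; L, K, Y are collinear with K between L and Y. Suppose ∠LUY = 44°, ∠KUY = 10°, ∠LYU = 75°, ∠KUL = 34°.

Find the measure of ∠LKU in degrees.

1. ∠ULY = 61°  [△ULY]
2. ∠KLU = 61°  [K on ray LY]
3. ∠LKU = 85°  [△ULK]

∠LKU = 85°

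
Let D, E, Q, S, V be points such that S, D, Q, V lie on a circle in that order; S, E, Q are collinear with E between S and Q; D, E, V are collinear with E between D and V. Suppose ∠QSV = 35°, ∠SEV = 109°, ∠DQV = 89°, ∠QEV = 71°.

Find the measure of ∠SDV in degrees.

∠SDV = 53°

1. ∠DVS = 36°  [△SEV]
2. ∠DSV = 91°  [cyclic SDQV, opposite ∠S+∠Q]
3. ∠SDV = 53°  [△SDV]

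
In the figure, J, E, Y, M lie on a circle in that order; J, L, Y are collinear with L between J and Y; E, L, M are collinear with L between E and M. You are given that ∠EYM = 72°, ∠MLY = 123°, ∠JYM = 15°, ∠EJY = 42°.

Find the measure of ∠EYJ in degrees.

∠EYJ = 57°

1. ∠EJM = 108°  [cyclic JEYM, opposite ∠J+∠Y]
2. ∠JEM = 15°  [same arc JM]
3. ∠EMJ = 57°  [△JEM]
4. ∠EYJ = 57°  [same arc JE]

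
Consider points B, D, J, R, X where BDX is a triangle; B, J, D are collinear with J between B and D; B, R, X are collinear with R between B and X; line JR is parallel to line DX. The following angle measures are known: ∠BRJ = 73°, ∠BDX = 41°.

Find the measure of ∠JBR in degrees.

∠JBR = 66°

1. ∠BXD = 73°  [JR∥DX, corresponding at R]
2. ∠DBX = 66°  [△BDX]
3. ∠JBR = 66°  [J on BD, R on BX]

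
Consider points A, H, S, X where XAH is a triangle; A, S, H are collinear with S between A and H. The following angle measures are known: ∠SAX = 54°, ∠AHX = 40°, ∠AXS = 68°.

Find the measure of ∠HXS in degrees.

∠HXS = 18°

1. ∠ASX = 58°  [△XAS]
2. ∠SHX = 40°  [S on ray HA]
3. ∠HSX = 122°  [linear pair at S on AH]
4. ∠HXS = 18°  [△XSH]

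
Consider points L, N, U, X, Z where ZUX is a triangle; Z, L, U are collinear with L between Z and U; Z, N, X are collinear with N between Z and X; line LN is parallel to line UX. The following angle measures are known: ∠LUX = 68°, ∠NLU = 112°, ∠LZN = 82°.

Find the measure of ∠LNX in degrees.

1. ∠NLZ = 68°  [linear pair at L on ZU]
2. ∠LNZ = 30°  [△ZLN]
3. ∠LNX = 150°  [linear pair at N on ZX]

∠LNX = 150°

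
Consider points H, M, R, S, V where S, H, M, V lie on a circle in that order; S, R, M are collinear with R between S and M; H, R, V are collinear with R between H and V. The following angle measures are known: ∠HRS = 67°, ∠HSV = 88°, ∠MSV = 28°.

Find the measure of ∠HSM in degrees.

1. ∠HMV = 92°  [cyclic SHMV, opposite ∠S+∠M]
2. ∠MHV = 28°  [same arc MV]
3. ∠HVM = 60°  [△HMV]
4. ∠HSM = 60°  [same arc HM]

∠HSM = 60°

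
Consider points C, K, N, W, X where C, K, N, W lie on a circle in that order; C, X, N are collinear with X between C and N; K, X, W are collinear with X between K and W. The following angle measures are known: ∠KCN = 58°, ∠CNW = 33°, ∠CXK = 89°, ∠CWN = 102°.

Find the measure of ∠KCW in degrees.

∠KCW = 103°

1. ∠KWN = 58°  [same arc KN]
2. ∠NCW = 45°  [△CNW]
3. ∠NKW = 45°  [same arc NW]
4. ∠KNW = 77°  [△KNW]
5. ∠KCW = 103°  [cyclic CKNW, opposite ∠C+∠N]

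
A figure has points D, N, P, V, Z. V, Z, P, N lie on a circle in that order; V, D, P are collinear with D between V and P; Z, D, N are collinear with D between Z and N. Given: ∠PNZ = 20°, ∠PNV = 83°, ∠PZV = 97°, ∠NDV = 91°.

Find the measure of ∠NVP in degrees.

1. ∠PVZ = 20°  [same arc ZP]
2. ∠VPZ = 63°  [△VZP]
3. ∠VNZ = 63°  [same arc VZ]
4. ∠NVP = 26°  [△VDN]

∠NVP = 26°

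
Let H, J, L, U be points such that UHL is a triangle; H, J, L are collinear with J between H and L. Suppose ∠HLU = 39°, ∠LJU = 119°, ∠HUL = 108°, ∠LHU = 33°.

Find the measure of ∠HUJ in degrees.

1. ∠HJU = 61°  [linear pair at J on HL]
2. ∠JHU = 33°  [J on ray HL]
3. ∠HUJ = 86°  [△UHJ]

∠HUJ = 86°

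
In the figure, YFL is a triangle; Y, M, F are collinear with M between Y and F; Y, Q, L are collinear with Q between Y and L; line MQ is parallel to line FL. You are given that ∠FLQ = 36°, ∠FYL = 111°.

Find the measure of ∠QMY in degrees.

∠QMY = 33°

1. ∠FLY = 36°  [Q on ray LY]
2. ∠LFY = 33°  [△YFL]
3. ∠QMY = 33°  [MQ∥FL, corresponding at M]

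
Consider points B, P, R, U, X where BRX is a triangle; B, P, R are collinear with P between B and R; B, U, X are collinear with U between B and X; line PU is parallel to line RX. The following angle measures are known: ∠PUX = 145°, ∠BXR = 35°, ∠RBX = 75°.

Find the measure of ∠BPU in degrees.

∠BPU = 70°

1. ∠BUP = 35°  [linear pair at U on BX]
2. ∠PBU = 75°  [P on BR, U on BX]
3. ∠BPU = 70°  [△BPU]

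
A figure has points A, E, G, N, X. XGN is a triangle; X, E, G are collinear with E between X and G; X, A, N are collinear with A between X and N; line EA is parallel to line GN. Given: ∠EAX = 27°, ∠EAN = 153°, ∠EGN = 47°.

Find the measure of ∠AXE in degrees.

∠AXE = 106°

1. ∠GNX = 27°  [EA∥GN, corresponding at A]
2. ∠NGX = 47°  [E on ray GX]
3. ∠GXN = 106°  [△XGN]
4. ∠AXE = 106°  [E on XG, A on XN]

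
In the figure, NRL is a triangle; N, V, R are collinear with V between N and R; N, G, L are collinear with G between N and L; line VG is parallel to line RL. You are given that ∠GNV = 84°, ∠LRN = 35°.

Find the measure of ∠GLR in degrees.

1. ∠LNR = 84°  [V on NR, G on NL]
2. ∠NLR = 61°  [△NRL]
3. ∠GLR = 61°  [G on ray LN]

∠GLR = 61°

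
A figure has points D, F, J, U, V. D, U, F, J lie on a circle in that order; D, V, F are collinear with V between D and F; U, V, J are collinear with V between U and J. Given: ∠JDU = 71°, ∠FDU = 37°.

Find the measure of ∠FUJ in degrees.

1. ∠JFU = 109°  [cyclic DUFJ, opposite ∠D+∠F]
2. ∠FJU = 37°  [same arc UF]
3. ∠FUJ = 34°  [△UFJ]

∠FUJ = 34°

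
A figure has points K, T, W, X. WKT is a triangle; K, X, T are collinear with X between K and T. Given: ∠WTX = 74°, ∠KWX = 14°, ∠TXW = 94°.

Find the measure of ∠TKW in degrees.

1. ∠KXW = 86°  [linear pair at X on KT]
2. ∠WKX = 80°  [△WKX]
3. ∠TKW = 80°  [X on ray KT]

∠TKW = 80°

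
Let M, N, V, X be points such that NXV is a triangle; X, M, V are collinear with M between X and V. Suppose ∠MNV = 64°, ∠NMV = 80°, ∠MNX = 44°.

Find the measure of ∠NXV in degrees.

∠NXV = 36°

1. ∠NMX = 100°  [linear pair at M on XV]
2. ∠MXN = 36°  [△NXM]
3. ∠NXV = 36°  [M on ray XV]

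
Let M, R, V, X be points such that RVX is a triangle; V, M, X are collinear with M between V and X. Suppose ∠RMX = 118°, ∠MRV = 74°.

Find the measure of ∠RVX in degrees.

∠RVX = 44°

1. ∠RMV = 62°  [linear pair at M on VX]
2. ∠MVR = 44°  [△RVM]
3. ∠RVX = 44°  [M on ray VX]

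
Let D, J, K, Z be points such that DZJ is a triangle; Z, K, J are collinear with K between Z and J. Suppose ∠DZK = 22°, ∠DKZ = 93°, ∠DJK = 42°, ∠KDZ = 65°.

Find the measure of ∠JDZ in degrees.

∠JDZ = 116°

1. ∠DZJ = 22°  [K on ray ZJ]
2. ∠DJZ = 42°  [K on ray JZ]
3. ∠JDZ = 116°  [△DZJ]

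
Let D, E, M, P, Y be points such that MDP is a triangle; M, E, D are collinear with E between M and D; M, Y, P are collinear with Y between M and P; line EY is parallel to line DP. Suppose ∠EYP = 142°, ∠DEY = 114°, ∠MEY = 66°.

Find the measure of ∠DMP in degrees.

1. ∠EYM = 38°  [linear pair at Y on MP]
2. ∠EMY = 76°  [△MEY]
3. ∠DMP = 76°  [E on MD, Y on MP]

∠DMP = 76°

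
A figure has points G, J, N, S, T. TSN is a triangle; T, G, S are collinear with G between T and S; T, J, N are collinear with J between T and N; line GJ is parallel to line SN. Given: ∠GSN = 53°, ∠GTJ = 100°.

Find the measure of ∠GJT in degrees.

∠GJT = 27°

1. ∠NST = 53°  [G on ray ST]
2. ∠NTS = 100°  [G on TS, J on TN]
3. ∠SNT = 27°  [△TSN]
4. ∠GJT = 27°  [GJ∥SN, corresponding at J]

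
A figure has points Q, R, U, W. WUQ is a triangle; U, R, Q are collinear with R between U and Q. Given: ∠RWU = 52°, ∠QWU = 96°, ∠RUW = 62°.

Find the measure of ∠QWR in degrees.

1. ∠URW = 66°  [△WUR]
2. ∠QUW = 62°  [R on ray UQ]
3. ∠QRW = 114°  [linear pair at R on UQ]
4. ∠UQW = 22°  [△WUQ]
5. ∠RQW = 22°  [R on ray QU]
6. ∠QWR = 44°  [△WRQ]

∠QWR = 44°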